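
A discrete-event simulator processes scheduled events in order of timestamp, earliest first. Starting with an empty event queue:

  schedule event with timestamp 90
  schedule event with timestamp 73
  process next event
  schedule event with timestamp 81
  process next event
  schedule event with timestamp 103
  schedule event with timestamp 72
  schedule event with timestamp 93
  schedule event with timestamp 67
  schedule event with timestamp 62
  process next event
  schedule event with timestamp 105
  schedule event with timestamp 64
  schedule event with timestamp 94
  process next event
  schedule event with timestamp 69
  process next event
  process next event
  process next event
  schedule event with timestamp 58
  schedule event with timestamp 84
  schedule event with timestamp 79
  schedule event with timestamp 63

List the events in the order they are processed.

insert 90 → {90}
insert 73 → {73, 90}
process next event → 73; now {90}
insert 81 → {81, 90}
process next event → 81; now {90}
insert 103 → {90, 103}
insert 72 → {72, 90, 103}
insert 93 → {72, 90, 93, 103}
insert 67 → {67, 72, 90, 93, 103}
insert 62 → {62, 67, 72, 90, 93, 103}
process next event → 62; now {67, 72, 90, 93, 103}
insert 105 → {67, 72, 90, 93, 103, 105}
insert 64 → {64, 67, 72, 90, 93, 103, 105}
insert 94 → {64, 67, 72, 90, 93, 94, 103, 105}
process next event → 64; now {67, 72, 90, 93, 94, 103, 105}
insert 69 → {67, 69, 72, 90, 93, 94, 103, 105}
process next event → 67; now {69, 72, 90, 93, 94, 103, 105}
process next event → 69; now {72, 90, 93, 94, 103, 105}
process next event → 72; now {90, 93, 94, 103, 105}
insert 58 → {58, 90, 93, 94, 103, 105}
insert 84 → {58, 84, 90, 93, 94, 103, 105}
insert 79 → {58, 79, 84, 90, 93, 94, 103, 105}
insert 63 → {58, 63, 79, 84, 90, 93, 94, 103, 105}

73, 81, 62, 64, 67, 69, 72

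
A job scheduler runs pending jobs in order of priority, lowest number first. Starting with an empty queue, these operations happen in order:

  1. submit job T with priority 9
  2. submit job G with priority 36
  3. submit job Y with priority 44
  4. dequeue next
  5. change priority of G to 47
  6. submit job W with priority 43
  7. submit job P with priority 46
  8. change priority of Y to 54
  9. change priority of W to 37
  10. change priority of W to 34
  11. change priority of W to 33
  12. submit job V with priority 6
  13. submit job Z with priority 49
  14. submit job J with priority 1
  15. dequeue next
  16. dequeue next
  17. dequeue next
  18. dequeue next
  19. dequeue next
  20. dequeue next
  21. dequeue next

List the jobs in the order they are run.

add T (priority 9) → {T:9}
add G (priority 36) → {T:9, G:36}
add Y (priority 44) → {T:9, G:36, Y:44}
dequeue next → T; now {G:36, Y:44}
update G to priority 47 → {Y:44, G:47}
add W (priority 43) → {W:43, Y:44, G:47}
add P (priority 46) → {W:43, Y:44, P:46, G:47}
update Y to priority 54 → {W:43, P:46, G:47, Y:54}
update W to priority 37 → {W:37, P:46, G:47, Y:54}
update W to priority 34 → {W:34, P:46, G:47, Y:54}
update W to priority 33 → {W:33, P:46, G:47, Y:54}
add V (priority 6) → {V:6, W:33, P:46, G:47, Y:54}
add Z (priority 49) → {V:6, W:33, P:46, G:47, Z:49, Y:54}
add J (priority 1) → {J:1, V:6, W:33, P:46, G:47, Z:49, Y:54}
dequeue next → J; now {V:6, W:33, P:46, G:47, Z:49, Y:54}
dequeue next → V; now {W:33, P:46, G:47, Z:49, Y:54}
dequeue next → W; now {P:46, G:47, Z:49, Y:54}
dequeue next → P; now {G:47, Z:49, Y:54}
dequeue next → G; now {Z:49, Y:54}
dequeue next → Z; now {Y:54}
dequeue next → Y; now {}

T → J → V → W → P → G → Z → Y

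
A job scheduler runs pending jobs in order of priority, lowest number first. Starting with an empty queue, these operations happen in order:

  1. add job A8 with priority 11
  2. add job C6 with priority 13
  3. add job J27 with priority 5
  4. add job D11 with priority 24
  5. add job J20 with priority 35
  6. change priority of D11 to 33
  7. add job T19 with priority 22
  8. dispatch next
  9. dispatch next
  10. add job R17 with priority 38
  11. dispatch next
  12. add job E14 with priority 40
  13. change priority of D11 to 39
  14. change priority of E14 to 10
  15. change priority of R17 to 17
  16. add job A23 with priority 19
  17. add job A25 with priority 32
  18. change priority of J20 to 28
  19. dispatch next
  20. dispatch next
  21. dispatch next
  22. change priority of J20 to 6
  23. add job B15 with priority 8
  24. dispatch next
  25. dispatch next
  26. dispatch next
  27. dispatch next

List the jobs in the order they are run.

J27 → A8 → C6 → E14 → R17 → A23 → J20 → B15 → T19 → A25

add A8 (priority 11) → {A8:11}
add C6 (priority 13) → {A8:11, C6:13}
add J27 (priority 5) → {J27:5, A8:11, C6:13}
add D11 (priority 24) → {J27:5, A8:11, C6:13, D11:24}
add J20 (priority 35) → {J27:5, A8:11, C6:13, D11:24, J20:35}
update D11 to priority 33 → {J27:5, A8:11, C6:13, D11:33, J20:35}
add T19 (priority 22) → {J27:5, A8:11, C6:13, T19:22, D11:33, J20:35}
dispatch next → J27; now {A8:11, C6:13, T19:22, D11:33, J20:35}
dispatch next → A8; now {C6:13, T19:22, D11:33, J20:35}
add R17 (priority 38) → {C6:13, T19:22, D11:33, J20:35, R17:38}
dispatch next → C6; now {T19:22, D11:33, J20:35, R17:38}
add E14 (priority 40) → {T19:22, D11:33, J20:35, R17:38, E14:40}
update D11 to priority 39 → {T19:22, J20:35, R17:38, D11:39, E14:40}
update E14 to priority 10 → {E14:10, T19:22, J20:35, R17:38, D11:39}
update R17 to priority 17 → {E14:10, R17:17, T19:22, J20:35, D11:39}
add A23 (priority 19) → {E14:10, R17:17, A23:19, T19:22, J20:35, D11:39}
add A25 (priority 32) → {E14:10, R17:17, A23:19, T19:22, A25:32, J20:35, D11:39}
update J20 to priority 28 → {E14:10, R17:17, A23:19, T19:22, J20:28, A25:32, D11:39}
dispatch next → E14; now {R17:17, A23:19, T19:22, J20:28, A25:32, D11:39}
dispatch next → R17; now {A23:19, T19:22, J20:28, A25:32, D11:39}
dispatch next → A23; now {T19:22, J20:28, A25:32, D11:39}
update J20 to priority 6 → {J20:6, T19:22, A25:32, D11:39}
add B15 (priority 8) → {J20:6, B15:8, T19:22, A25:32, D11:39}
dispatch next → J20; now {B15:8, T19:22, A25:32, D11:39}
dispatch next → B15; now {T19:22, A25:32, D11:39}
dispatch next → T19; now {A25:32, D11:39}
dispatch next → A25; now {D11:39}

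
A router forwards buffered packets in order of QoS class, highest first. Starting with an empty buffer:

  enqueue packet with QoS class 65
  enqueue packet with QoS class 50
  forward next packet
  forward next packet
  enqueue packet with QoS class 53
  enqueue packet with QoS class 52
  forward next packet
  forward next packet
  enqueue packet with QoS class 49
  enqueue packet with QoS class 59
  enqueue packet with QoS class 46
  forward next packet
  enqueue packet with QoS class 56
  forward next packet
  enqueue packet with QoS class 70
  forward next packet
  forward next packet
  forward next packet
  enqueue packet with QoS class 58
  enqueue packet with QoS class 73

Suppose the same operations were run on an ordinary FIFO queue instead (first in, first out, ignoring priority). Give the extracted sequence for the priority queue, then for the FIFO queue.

insert 65 → {65}
insert 50 → {65, 50}
forward next packet → 65; now {50}
forward next packet → 50; now {}
insert 53 → {53}
insert 52 → {53, 52}
forward next packet → 53; now {52}
forward next packet → 52; now {}
insert 49 → {49}
insert 59 → {59, 49}
insert 46 → {59, 49, 46}
forward next packet → 59; now {49, 46}
insert 56 → {56, 49, 46}
forward next packet → 56; now {49, 46}
insert 70 → {70, 49, 46}
forward next packet → 70; now {49, 46}
forward next packet → 49; now {46}
forward next packet → 46; now {}
insert 58 → {58}
insert 73 → {73, 58}

priority queue: 65, 50, 53, 52, 59, 56, 70, 49, 46; FIFO queue: 65, 50, 53, 52, 49, 59, 46, 56, 70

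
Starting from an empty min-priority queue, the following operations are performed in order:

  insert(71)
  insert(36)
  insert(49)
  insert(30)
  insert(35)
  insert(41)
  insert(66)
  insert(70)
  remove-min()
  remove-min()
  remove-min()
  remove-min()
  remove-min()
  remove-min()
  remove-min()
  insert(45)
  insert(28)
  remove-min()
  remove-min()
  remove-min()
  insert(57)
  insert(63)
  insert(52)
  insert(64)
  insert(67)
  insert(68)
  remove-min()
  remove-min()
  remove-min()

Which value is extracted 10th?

71

insert 71 → {71}
insert 36 → {36, 71}
insert 49 → {36, 49, 71}
insert 30 → {30, 36, 49, 71}
insert 35 → {30, 35, 36, 49, 71}
insert 41 → {30, 35, 36, 41, 49, 71}
insert 66 → {30, 35, 36, 41, 49, 66, 71}
insert 70 → {30, 35, 36, 41, 49, 66, 70, 71}
remove-min → 30; now {35, 36, 41, 49, 66, 70, 71}
remove-min → 35; now {36, 41, 49, 66, 70, 71}
remove-min → 36; now {41, 49, 66, 70, 71}
remove-min → 41; now {49, 66, 70, 71}
remove-min → 49; now {66, 70, 71}
remove-min → 66; now {70, 71}
remove-min → 70; now {71}
insert 45 → {45, 71}
insert 28 → {28, 45, 71}
remove-min → 28; now {45, 71}
remove-min → 45; now {71}
remove-min → 71; now {}
insert 57 → {57}
insert 63 → {57, 63}
insert 52 → {52, 57, 63}
insert 64 → {52, 57, 63, 64}
insert 67 → {52, 57, 63, 64, 67}
insert 68 → {52, 57, 63, 64, 67, 68}
remove-min → 52; now {57, 63, 64, 67, 68}
remove-min → 57; now {63, 64, 67, 68}
remove-min → 63; now {64, 67, 68}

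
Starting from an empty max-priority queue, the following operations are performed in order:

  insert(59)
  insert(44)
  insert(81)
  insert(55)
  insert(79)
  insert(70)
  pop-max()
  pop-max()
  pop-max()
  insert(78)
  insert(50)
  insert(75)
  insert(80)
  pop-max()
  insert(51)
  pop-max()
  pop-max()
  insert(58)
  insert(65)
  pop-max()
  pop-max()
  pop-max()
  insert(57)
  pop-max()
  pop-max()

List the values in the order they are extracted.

81, 79, 70, 80, 78, 75, 65, 59, 58, 57, 55

insert 59 → {59}
insert 44 → {59, 44}
insert 81 → {81, 59, 44}
insert 55 → {81, 59, 55, 44}
insert 79 → {81, 79, 59, 55, 44}
insert 70 → {81, 79, 70, 59, 55, 44}
pop-max → 81; now {79, 70, 59, 55, 44}
pop-max → 79; now {70, 59, 55, 44}
pop-max → 70; now {59, 55, 44}
insert 78 → {78, 59, 55, 44}
insert 50 → {78, 59, 55, 50, 44}
insert 75 → {78, 75, 59, 55, 50, 44}
insert 80 → {80, 78, 75, 59, 55, 50, 44}
pop-max → 80; now {78, 75, 59, 55, 50, 44}
insert 51 → {78, 75, 59, 55, 51, 50, 44}
pop-max → 78; now {75, 59, 55, 51, 50, 44}
pop-max → 75; now {59, 55, 51, 50, 44}
insert 58 → {59, 58, 55, 51, 50, 44}
insert 65 → {65, 59, 58, 55, 51, 50, 44}
pop-max → 65; now {59, 58, 55, 51, 50, 44}
pop-max → 59; now {58, 55, 51, 50, 44}
pop-max → 58; now {55, 51, 50, 44}
insert 57 → {57, 55, 51, 50, 44}
pop-max → 57; now {55, 51, 50, 44}
pop-max → 55; now {51, 50, 44}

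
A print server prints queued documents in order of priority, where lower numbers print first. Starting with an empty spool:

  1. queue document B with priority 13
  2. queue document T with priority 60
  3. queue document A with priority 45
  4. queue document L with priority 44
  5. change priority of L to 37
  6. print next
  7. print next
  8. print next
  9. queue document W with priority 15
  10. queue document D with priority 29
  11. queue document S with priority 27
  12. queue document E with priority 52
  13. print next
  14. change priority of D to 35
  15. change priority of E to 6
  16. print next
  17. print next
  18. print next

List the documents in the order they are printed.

B, L, A, W, E, S, D

add B (priority 13) → {B:13}
add T (priority 60) → {B:13, T:60}
add A (priority 45) → {B:13, A:45, T:60}
add L (priority 44) → {B:13, L:44, A:45, T:60}
update L to priority 37 → {B:13, L:37, A:45, T:60}
print next → B; now {L:37, A:45, T:60}
print next → L; now {A:45, T:60}
print next → A; now {T:60}
add W (priority 15) → {W:15, T:60}
add D (priority 29) → {W:15, D:29, T:60}
add S (priority 27) → {W:15, S:27, D:29, T:60}
add E (priority 52) → {W:15, S:27, D:29, E:52, T:60}
print next → W; now {S:27, D:29, E:52, T:60}
update D to priority 35 → {S:27, D:35, E:52, T:60}
update E to priority 6 → {E:6, S:27, D:35, T:60}
print next → E; now {S:27, D:35, T:60}
print next → S; now {D:35, T:60}
print next → D; now {T:60}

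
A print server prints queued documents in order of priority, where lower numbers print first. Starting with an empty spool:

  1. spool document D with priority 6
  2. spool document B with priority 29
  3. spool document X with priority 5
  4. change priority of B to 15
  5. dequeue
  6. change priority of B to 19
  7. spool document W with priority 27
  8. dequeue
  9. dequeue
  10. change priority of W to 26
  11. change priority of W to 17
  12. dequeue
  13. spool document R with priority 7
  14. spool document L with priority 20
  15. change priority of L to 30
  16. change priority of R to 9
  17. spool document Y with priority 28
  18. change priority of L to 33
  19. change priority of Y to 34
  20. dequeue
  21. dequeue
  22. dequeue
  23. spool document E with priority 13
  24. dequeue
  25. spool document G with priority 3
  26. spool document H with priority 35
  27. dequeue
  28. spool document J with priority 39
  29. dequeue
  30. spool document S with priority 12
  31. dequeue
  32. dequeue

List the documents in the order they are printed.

add D (priority 6) → {D:6}
add B (priority 29) → {D:6, B:29}
add X (priority 5) → {X:5, D:6, B:29}
update B to priority 15 → {X:5, D:6, B:15}
dequeue → X; now {D:6, B:15}
update B to priority 19 → {D:6, B:19}
add W (priority 27) → {D:6, B:19, W:27}
dequeue → D; now {B:19, W:27}
dequeue → B; now {W:27}
update W to priority 26 → {W:26}
update W to priority 17 → {W:17}
dequeue → W; now {}
add R (priority 7) → {R:7}
add L (priority 20) → {R:7, L:20}
update L to priority 30 → {R:7, L:30}
update R to priority 9 → {R:9, L:30}
add Y (priority 28) → {R:9, Y:28, L:30}
update L to priority 33 → {R:9, Y:28, L:33}
update Y to priority 34 → {R:9, L:33, Y:34}
dequeue → R; now {L:33, Y:34}
dequeue → L; now {Y:34}
dequeue → Y; now {}
add E (priority 13) → {E:13}
dequeue → E; now {}
add G (priority 3) → {G:3}
add H (priority 35) → {G:3, H:35}
dequeue → G; now {H:35}
add J (priority 39) → {H:35, J:39}
dequeue → H; now {J:39}
add S (priority 12) → {S:12, J:39}
dequeue → S; now {J:39}
dequeue → J; now {}

X, D, B, W, R, L, Y, E, G, H, S, J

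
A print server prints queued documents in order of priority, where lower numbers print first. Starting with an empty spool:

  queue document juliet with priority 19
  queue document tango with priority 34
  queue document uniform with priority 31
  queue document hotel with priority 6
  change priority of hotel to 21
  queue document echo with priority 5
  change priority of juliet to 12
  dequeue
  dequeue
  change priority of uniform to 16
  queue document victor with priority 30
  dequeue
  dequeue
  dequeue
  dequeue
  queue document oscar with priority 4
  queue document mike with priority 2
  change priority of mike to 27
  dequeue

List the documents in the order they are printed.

echo → juliet → uniform → hotel → victor → tango → oscar

add juliet (priority 19) → {juliet:19}
add tango (priority 34) → {juliet:19, tango:34}
add uniform (priority 31) → {juliet:19, uniform:31, tango:34}
add hotel (priority 6) → {hotel:6, juliet:19, uniform:31, tango:34}
update hotel to priority 21 → {juliet:19, hotel:21, uniform:31, tango:34}
add echo (priority 5) → {echo:5, juliet:19, hotel:21, uniform:31, tango:34}
update juliet to priority 12 → {echo:5, juliet:12, hotel:21, uniform:31, tango:34}
dequeue → echo; now {juliet:12, hotel:21, uniform:31, tango:34}
dequeue → juliet; now {hotel:21, uniform:31, tango:34}
update uniform to priority 16 → {uniform:16, hotel:21, tango:34}
add victor (priority 30) → {uniform:16, hotel:21, victor:30, tango:34}
dequeue → uniform; now {hotel:21, victor:30, tango:34}
dequeue → hotel; now {victor:30, tango:34}
dequeue → victor; now {tango:34}
dequeue → tango; now {}
add oscar (priority 4) → {oscar:4}
add mike (priority 2) → {mike:2, oscar:4}
update mike to priority 27 → {oscar:4, mike:27}
dequeue → oscar; now {mike:27}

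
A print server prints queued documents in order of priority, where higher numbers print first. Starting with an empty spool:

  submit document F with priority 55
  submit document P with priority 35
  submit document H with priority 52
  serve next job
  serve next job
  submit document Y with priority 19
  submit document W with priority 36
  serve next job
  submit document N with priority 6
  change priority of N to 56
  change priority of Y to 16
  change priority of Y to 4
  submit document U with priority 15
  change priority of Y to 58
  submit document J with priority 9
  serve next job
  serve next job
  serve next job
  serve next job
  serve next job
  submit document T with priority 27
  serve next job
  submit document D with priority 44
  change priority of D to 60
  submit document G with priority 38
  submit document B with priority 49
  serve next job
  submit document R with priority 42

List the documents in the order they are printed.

F, H, W, Y, N, P, U, J, T, D

add F (priority 55) → {F:55}
add P (priority 35) → {F:55, P:35}
add H (priority 52) → {F:55, H:52, P:35}
serve next job → F; now {H:52, P:35}
serve next job → H; now {P:35}
add Y (priority 19) → {P:35, Y:19}
add W (priority 36) → {W:36, P:35, Y:19}
serve next job → W; now {P:35, Y:19}
add N (priority 6) → {P:35, Y:19, N:6}
update N to priority 56 → {N:56, P:35, Y:19}
update Y to priority 16 → {N:56, P:35, Y:16}
update Y to priority 4 → {N:56, P:35, Y:4}
add U (priority 15) → {N:56, P:35, U:15, Y:4}
update Y to priority 58 → {Y:58, N:56, P:35, U:15}
add J (priority 9) → {Y:58, N:56, P:35, U:15, J:9}
serve next job → Y; now {N:56, P:35, U:15, J:9}
serve next job → N; now {P:35, U:15, J:9}
serve next job → P; now {U:15, J:9}
serve next job → U; now {J:9}
serve next job → J; now {}
add T (priority 27) → {T:27}
serve next job → T; now {}
add D (priority 44) → {D:44}
update D to priority 60 → {D:60}
add G (priority 38) → {D:60, G:38}
add B (priority 49) → {D:60, B:49, G:38}
serve next job → D; now {B:49, G:38}
add R (priority 42) → {B:49, R:42, G:38}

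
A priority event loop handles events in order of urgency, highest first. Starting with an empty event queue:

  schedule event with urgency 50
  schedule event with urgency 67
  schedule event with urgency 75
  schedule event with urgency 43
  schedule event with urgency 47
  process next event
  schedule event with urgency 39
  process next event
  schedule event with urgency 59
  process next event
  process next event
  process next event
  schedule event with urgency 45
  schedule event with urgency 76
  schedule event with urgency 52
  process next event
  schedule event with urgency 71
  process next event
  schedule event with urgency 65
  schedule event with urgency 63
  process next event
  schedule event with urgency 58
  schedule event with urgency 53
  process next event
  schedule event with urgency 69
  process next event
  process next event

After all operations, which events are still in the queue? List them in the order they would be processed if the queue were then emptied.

insert 50 → {50}
insert 67 → {67, 50}
insert 75 → {75, 67, 50}
insert 43 → {75, 67, 50, 43}
insert 47 → {75, 67, 50, 47, 43}
process next event → 75; now {67, 50, 47, 43}
insert 39 → {67, 50, 47, 43, 39}
process next event → 67; now {50, 47, 43, 39}
insert 59 → {59, 50, 47, 43, 39}
process next event → 59; now {50, 47, 43, 39}
process next event → 50; now {47, 43, 39}
process next event → 47; now {43, 39}
insert 45 → {45, 43, 39}
insert 76 → {76, 45, 43, 39}
insert 52 → {76, 52, 45, 43, 39}
process next event → 76; now {52, 45, 43, 39}
insert 71 → {71, 52, 45, 43, 39}
process next event → 71; now {52, 45, 43, 39}
insert 65 → {65, 52, 45, 43, 39}
insert 63 → {65, 63, 52, 45, 43, 39}
process next event → 65; now {63, 52, 45, 43, 39}
insert 58 → {63, 58, 52, 45, 43, 39}
insert 53 → {63, 58, 53, 52, 45, 43, 39}
process next event → 63; now {58, 53, 52, 45, 43, 39}
insert 69 → {69, 58, 53, 52, 45, 43, 39}
process next event → 69; now {58, 53, 52, 45, 43, 39}
process next event → 58; now {53, 52, 45, 43, 39}

53 → 52 → 45 → 43 → 39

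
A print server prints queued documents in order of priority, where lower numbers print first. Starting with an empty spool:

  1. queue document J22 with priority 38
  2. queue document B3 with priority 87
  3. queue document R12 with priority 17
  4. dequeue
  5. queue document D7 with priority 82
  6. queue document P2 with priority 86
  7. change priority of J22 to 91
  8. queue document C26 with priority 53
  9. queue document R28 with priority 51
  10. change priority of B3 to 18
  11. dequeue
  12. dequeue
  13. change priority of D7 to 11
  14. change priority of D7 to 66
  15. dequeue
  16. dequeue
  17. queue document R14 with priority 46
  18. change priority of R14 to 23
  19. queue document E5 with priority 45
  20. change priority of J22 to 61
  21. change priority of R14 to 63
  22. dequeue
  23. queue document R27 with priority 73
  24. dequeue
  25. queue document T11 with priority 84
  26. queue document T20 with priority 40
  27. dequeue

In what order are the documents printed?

add J22 (priority 38) → {J22:38}
add B3 (priority 87) → {J22:38, B3:87}
add R12 (priority 17) → {R12:17, J22:38, B3:87}
dequeue → R12; now {J22:38, B3:87}
add D7 (priority 82) → {J22:38, D7:82, B3:87}
add P2 (priority 86) → {J22:38, D7:82, P2:86, B3:87}
update J22 to priority 91 → {D7:82, P2:86, B3:87, J22:91}
add C26 (priority 53) → {C26:53, D7:82, P2:86, B3:87, J22:91}
add R28 (priority 51) → {R28:51, C26:53, D7:82, P2:86, B3:87, J22:91}
update B3 to priority 18 → {B3:18, R28:51, C26:53, D7:82, P2:86, J22:91}
dequeue → B3; now {R28:51, C26:53, D7:82, P2:86, J22:91}
dequeue → R28; now {C26:53, D7:82, P2:86, J22:91}
update D7 to priority 11 → {D7:11, C26:53, P2:86, J22:91}
update D7 to priority 66 → {C26:53, D7:66, P2:86, J22:91}
dequeue → C26; now {D7:66, P2:86, J22:91}
dequeue → D7; now {P2:86, J22:91}
add R14 (priority 46) → {R14:46, P2:86, J22:91}
update R14 to priority 23 → {R14:23, P2:86, J22:91}
add E5 (priority 45) → {R14:23, E5:45, P2:86, J22:91}
update J22 to priority 61 → {R14:23, E5:45, J22:61, P2:86}
update R14 to priority 63 → {E5:45, J22:61, R14:63, P2:86}
dequeue → E5; now {J22:61, R14:63, P2:86}
add R27 (priority 73) → {J22:61, R14:63, R27:73, P2:86}
dequeue → J22; now {R14:63, R27:73, P2:86}
add T11 (priority 84) → {R14:63, R27:73, T11:84, P2:86}
add T20 (priority 40) → {T20:40, R14:63, R27:73, T11:84, P2:86}
dequeue → T20; now {R14:63, R27:73, T11:84, P2:86}

R12 → B3 → R28 → C26 → D7 → E5 → J22 → T20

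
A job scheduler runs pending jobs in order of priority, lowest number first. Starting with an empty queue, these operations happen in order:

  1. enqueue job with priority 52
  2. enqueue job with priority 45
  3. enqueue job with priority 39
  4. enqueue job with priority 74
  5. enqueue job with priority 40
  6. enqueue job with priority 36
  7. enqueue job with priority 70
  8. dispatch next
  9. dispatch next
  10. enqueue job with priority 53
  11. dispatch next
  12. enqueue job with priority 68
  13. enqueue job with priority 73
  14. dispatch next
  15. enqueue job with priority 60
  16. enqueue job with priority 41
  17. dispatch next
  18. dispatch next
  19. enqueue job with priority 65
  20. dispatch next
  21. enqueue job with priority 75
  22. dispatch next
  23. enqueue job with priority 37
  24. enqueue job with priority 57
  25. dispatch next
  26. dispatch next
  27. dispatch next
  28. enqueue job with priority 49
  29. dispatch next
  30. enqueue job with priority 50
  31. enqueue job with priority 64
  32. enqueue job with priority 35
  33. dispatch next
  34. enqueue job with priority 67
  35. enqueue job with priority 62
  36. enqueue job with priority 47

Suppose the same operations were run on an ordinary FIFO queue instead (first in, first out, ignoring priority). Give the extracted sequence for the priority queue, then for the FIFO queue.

priority queue: 36, 39, 40, 45, 41, 52, 53, 60, 37, 57, 65, 49, 35; FIFO queue: 52 → 45 → 39 → 74 → 40 → 36 → 70 → 53 → 68 → 73 → 60 → 41 → 65

insert 52 → {52}
insert 45 → {45, 52}
insert 39 → {39, 45, 52}
insert 74 → {39, 45, 52, 74}
insert 40 → {39, 40, 45, 52, 74}
insert 36 → {36, 39, 40, 45, 52, 74}
insert 70 → {36, 39, 40, 45, 52, 70, 74}
dispatch next → 36; now {39, 40, 45, 52, 70, 74}
dispatch next → 39; now {40, 45, 52, 70, 74}
insert 53 → {40, 45, 52, 53, 70, 74}
dispatch next → 40; now {45, 52, 53, 70, 74}
insert 68 → {45, 52, 53, 68, 70, 74}
insert 73 → {45, 52, 53, 68, 70, 73, 74}
dispatch next → 45; now {52, 53, 68, 70, 73, 74}
insert 60 → {52, 53, 60, 68, 70, 73, 74}
insert 41 → {41, 52, 53, 60, 68, 70, 73, 74}
dispatch next → 41; now {52, 53, 60, 68, 70, 73, 74}
dispatch next → 52; now {53, 60, 68, 70, 73, 74}
insert 65 → {53, 60, 65, 68, 70, 73, 74}
dispatch next → 53; now {60, 65, 68, 70, 73, 74}
insert 75 → {60, 65, 68, 70, 73, 74, 75}
dispatch next → 60; now {65, 68, 70, 73, 74, 75}
insert 37 → {37, 65, 68, 70, 73, 74, 75}
insert 57 → {37, 57, 65, 68, 70, 73, 74, 75}
dispatch next → 37; now {57, 65, 68, 70, 73, 74, 75}
dispatch next → 57; now {65, 68, 70, 73, 74, 75}
dispatch next → 65; now {68, 70, 73, 74, 75}
insert 49 → {49, 68, 70, 73, 74, 75}
dispatch next → 49; now {68, 70, 73, 74, 75}
insert 50 → {50, 68, 70, 73, 74, 75}
insert 64 → {50, 64, 68, 70, 73, 74, 75}
insert 35 → {35, 50, 64, 68, 70, 73, 74, 75}
dispatch next → 35; now {50, 64, 68, 70, 73, 74, 75}
insert 67 → {50, 64, 67, 68, 70, 73, 74, 75}
insert 62 → {50, 62, 64, 67, 68, 70, 73, 74, 75}
insert 47 → {47, 50, 62, 64, 67, 68, 70, 73, 74, 75}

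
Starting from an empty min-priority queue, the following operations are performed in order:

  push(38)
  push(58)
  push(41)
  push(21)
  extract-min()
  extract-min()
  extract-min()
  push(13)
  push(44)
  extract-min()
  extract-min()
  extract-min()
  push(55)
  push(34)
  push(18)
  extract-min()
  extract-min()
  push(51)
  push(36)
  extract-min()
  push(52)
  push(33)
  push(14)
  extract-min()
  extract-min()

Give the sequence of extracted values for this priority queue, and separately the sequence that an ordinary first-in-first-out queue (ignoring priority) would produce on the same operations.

priority queue: 21, 38, 41, 13, 44, 58, 18, 34, 36, 14, 33; FIFO queue: 38, 58, 41, 21, 13, 44, 55, 34, 18, 51, 36

insert 38 → {38}
insert 58 → {38, 58}
insert 41 → {38, 41, 58}
insert 21 → {21, 38, 41, 58}
extract-min → 21; now {38, 41, 58}
extract-min → 38; now {41, 58}
extract-min → 41; now {58}
insert 13 → {13, 58}
insert 44 → {13, 44, 58}
extract-min → 13; now {44, 58}
extract-min → 44; now {58}
extract-min → 58; now {}
insert 55 → {55}
insert 34 → {34, 55}
insert 18 → {18, 34, 55}
extract-min → 18; now {34, 55}
extract-min → 34; now {55}
insert 51 → {51, 55}
insert 36 → {36, 51, 55}
extract-min → 36; now {51, 55}
insert 52 → {51, 52, 55}
insert 33 → {33, 51, 52, 55}
insert 14 → {14, 33, 51, 52, 55}
extract-min → 14; now {33, 51, 52, 55}
extract-min → 33; now {51, 52, 55}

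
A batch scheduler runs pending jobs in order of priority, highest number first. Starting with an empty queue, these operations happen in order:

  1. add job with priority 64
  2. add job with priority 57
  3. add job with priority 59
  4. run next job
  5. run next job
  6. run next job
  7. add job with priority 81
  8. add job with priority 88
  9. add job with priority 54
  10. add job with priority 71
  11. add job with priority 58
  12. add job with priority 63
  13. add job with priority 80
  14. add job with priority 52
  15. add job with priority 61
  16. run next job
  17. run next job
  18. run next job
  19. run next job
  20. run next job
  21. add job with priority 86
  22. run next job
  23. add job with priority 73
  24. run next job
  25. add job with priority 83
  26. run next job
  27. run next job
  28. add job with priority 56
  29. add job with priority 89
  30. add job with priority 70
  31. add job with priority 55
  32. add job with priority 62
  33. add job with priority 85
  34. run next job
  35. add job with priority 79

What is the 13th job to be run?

insert 64 → {64}
insert 57 → {64, 57}
insert 59 → {64, 59, 57}
run next job → 64; now {59, 57}
run next job → 59; now {57}
run next job → 57; now {}
insert 81 → {81}
insert 88 → {88, 81}
insert 54 → {88, 81, 54}
insert 71 → {88, 81, 71, 54}
insert 58 → {88, 81, 71, 58, 54}
insert 63 → {88, 81, 71, 63, 58, 54}
insert 80 → {88, 81, 80, 71, 63, 58, 54}
insert 52 → {88, 81, 80, 71, 63, 58, 54, 52}
insert 61 → {88, 81, 80, 71, 63, 61, 58, 54, 52}
run next job → 88; now {81, 80, 71, 63, 61, 58, 54, 52}
run next job → 81; now {80, 71, 63, 61, 58, 54, 52}
run next job → 80; now {71, 63, 61, 58, 54, 52}
run next job → 71; now {63, 61, 58, 54, 52}
run next job → 63; now {61, 58, 54, 52}
insert 86 → {86, 61, 58, 54, 52}
run next job → 86; now {61, 58, 54, 52}
insert 73 → {73, 61, 58, 54, 52}
run next job → 73; now {61, 58, 54, 52}
insert 83 → {83, 61, 58, 54, 52}
run next job → 83; now {61, 58, 54, 52}
run next job → 61; now {58, 54, 52}
insert 56 → {58, 56, 54, 52}
insert 89 → {89, 58, 56, 54, 52}
insert 70 → {89, 70, 58, 56, 54, 52}
insert 55 → {89, 70, 58, 56, 55, 54, 52}
insert 62 → {89, 70, 62, 58, 56, 55, 54, 52}
insert 85 → {89, 85, 70, 62, 58, 56, 55, 54, 52}
run next job → 89; now {85, 70, 62, 58, 56, 55, 54, 52}
insert 79 → {85, 79, 70, 62, 58, 56, 55, 54, 52}

89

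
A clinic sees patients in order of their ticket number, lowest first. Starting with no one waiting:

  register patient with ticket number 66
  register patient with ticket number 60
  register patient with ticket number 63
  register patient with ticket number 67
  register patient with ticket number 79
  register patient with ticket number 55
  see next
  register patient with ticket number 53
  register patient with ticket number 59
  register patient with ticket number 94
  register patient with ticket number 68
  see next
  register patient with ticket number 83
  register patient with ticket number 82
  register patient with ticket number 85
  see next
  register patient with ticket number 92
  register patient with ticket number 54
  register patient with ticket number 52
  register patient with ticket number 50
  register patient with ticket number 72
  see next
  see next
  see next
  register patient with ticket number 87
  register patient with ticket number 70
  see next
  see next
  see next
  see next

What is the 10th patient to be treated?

insert 66 → {66}
insert 60 → {60, 66}
insert 63 → {60, 63, 66}
insert 67 → {60, 63, 66, 67}
insert 79 → {60, 63, 66, 67, 79}
insert 55 → {55, 60, 63, 66, 67, 79}
see next → 55; now {60, 63, 66, 67, 79}
insert 53 → {53, 60, 63, 66, 67, 79}
insert 59 → {53, 59, 60, 63, 66, 67, 79}
insert 94 → {53, 59, 60, 63, 66, 67, 79, 94}
insert 68 → {53, 59, 60, 63, 66, 67, 68, 79, 94}
see next → 53; now {59, 60, 63, 66, 67, 68, 79, 94}
insert 83 → {59, 60, 63, 66, 67, 68, 79, 83, 94}
insert 82 → {59, 60, 63, 66, 67, 68, 79, 82, 83, 94}
insert 85 → {59, 60, 63, 66, 67, 68, 79, 82, 83, 85, 94}
see next → 59; now {60, 63, 66, 67, 68, 79, 82, 83, 85, 94}
insert 92 → {60, 63, 66, 67, 68, 79, 82, 83, 85, 92, 94}
insert 54 → {54, 60, 63, 66, 67, 68, 79, 82, 83, 85, 92, 94}
insert 52 → {52, 54, 60, 63, 66, 67, 68, 79, 82, 83, 85, 92, 94}
insert 50 → {50, 52, 54, 60, 63, 66, 67, 68, 79, 82, 83, 85, 92, 94}
insert 72 → {50, 52, 54, 60, 63, 66, 67, 68, 72, 79, 82, 83, 85, 92, 94}
see next → 50; now {52, 54, 60, 63, 66, 67, 68, 72, 79, 82, 83, 85, 92, 94}
see next → 52; now {54, 60, 63, 66, 67, 68, 72, 79, 82, 83, 85, 92, 94}
see next → 54; now {60, 63, 66, 67, 68, 72, 79, 82, 83, 85, 92, 94}
insert 87 → {60, 63, 66, 67, 68, 72, 79, 82, 83, 85, 87, 92, 94}
insert 70 → {60, 63, 66, 67, 68, 70, 72, 79, 82, 83, 85, 87, 92, 94}
see next → 60; now {63, 66, 67, 68, 70, 72, 79, 82, 83, 85, 87, 92, 94}
see next → 63; now {66, 67, 68, 70, 72, 79, 82, 83, 85, 87, 92, 94}
see next → 66; now {67, 68, 70, 72, 79, 82, 83, 85, 87, 92, 94}
see next → 67; now {68, 70, 72, 79, 82, 83, 85, 87, 92, 94}

67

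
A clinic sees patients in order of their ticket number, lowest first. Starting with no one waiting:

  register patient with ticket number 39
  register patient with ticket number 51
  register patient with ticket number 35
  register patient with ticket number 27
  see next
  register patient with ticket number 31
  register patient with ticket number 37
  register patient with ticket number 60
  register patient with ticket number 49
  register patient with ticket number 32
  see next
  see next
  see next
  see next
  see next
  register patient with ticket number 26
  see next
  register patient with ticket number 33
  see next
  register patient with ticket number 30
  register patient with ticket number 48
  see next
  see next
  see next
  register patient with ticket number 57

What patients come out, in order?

27, 31, 32, 35, 37, 39, 26, 33, 30, 48, 49

insert 39 → {39}
insert 51 → {39, 51}
insert 35 → {35, 39, 51}
insert 27 → {27, 35, 39, 51}
see next → 27; now {35, 39, 51}
insert 31 → {31, 35, 39, 51}
insert 37 → {31, 35, 37, 39, 51}
insert 60 → {31, 35, 37, 39, 51, 60}
insert 49 → {31, 35, 37, 39, 49, 51, 60}
insert 32 → {31, 32, 35, 37, 39, 49, 51, 60}
see next → 31; now {32, 35, 37, 39, 49, 51, 60}
see next → 32; now {35, 37, 39, 49, 51, 60}
see next → 35; now {37, 39, 49, 51, 60}
see next → 37; now {39, 49, 51, 60}
see next → 39; now {49, 51, 60}
insert 26 → {26, 49, 51, 60}
see next → 26; now {49, 51, 60}
insert 33 → {33, 49, 51, 60}
see next → 33; now {49, 51, 60}
insert 30 → {30, 49, 51, 60}
insert 48 → {30, 48, 49, 51, 60}
see next → 30; now {48, 49, 51, 60}
see next → 48; now {49, 51, 60}
see next → 49; now {51, 60}
insert 57 → {51, 57, 60}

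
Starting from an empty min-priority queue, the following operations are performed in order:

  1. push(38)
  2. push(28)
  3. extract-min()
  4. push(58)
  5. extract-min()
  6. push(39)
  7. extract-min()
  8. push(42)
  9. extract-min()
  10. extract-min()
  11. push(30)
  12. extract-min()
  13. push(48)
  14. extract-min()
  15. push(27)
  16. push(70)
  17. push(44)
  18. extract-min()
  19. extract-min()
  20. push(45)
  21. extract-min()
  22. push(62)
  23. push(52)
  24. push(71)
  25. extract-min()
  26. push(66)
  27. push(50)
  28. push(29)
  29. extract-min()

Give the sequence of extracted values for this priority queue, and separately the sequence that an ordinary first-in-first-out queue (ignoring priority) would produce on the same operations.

priority queue: [28, 38, 39, 42, 58, 30, 48, 27, 44, 45, 52, 29]; FIFO queue: 38 → 28 → 58 → 39 → 42 → 30 → 48 → 27 → 70 → 44 → 45 → 62

insert 38 → {38}
insert 28 → {28, 38}
extract-min → 28; now {38}
insert 58 → {38, 58}
extract-min → 38; now {58}
insert 39 → {39, 58}
extract-min → 39; now {58}
insert 42 → {42, 58}
extract-min → 42; now {58}
extract-min → 58; now {}
insert 30 → {30}
extract-min → 30; now {}
insert 48 → {48}
extract-min → 48; now {}
insert 27 → {27}
insert 70 → {27, 70}
insert 44 → {27, 44, 70}
extract-min → 27; now {44, 70}
extract-min → 44; now {70}
insert 45 → {45, 70}
extract-min → 45; now {70}
insert 62 → {62, 70}
insert 52 → {52, 62, 70}
insert 71 → {52, 62, 70, 71}
extract-min → 52; now {62, 70, 71}
insert 66 → {62, 66, 70, 71}
insert 50 → {50, 62, 66, 70, 71}
insert 29 → {29, 50, 62, 66, 70, 71}
extract-min → 29; now {50, 62, 66, 70, 71}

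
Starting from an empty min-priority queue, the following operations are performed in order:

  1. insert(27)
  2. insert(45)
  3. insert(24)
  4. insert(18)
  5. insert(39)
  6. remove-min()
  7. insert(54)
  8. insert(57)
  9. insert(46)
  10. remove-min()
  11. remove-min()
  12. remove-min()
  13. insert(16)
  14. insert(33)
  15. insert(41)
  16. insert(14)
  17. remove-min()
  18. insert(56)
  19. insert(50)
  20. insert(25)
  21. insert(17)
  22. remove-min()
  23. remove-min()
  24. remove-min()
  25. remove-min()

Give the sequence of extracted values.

[18, 24, 27, 39, 14, 16, 17, 25, 33]

insert 27 → {27}
insert 45 → {27, 45}
insert 24 → {24, 27, 45}
insert 18 → {18, 24, 27, 45}
insert 39 → {18, 24, 27, 39, 45}
remove-min → 18; now {24, 27, 39, 45}
insert 54 → {24, 27, 39, 45, 54}
insert 57 → {24, 27, 39, 45, 54, 57}
insert 46 → {24, 27, 39, 45, 46, 54, 57}
remove-min → 24; now {27, 39, 45, 46, 54, 57}
remove-min → 27; now {39, 45, 46, 54, 57}
remove-min → 39; now {45, 46, 54, 57}
insert 16 → {16, 45, 46, 54, 57}
insert 33 → {16, 33, 45, 46, 54, 57}
insert 41 → {16, 33, 41, 45, 46, 54, 57}
insert 14 → {14, 16, 33, 41, 45, 46, 54, 57}
remove-min → 14; now {16, 33, 41, 45, 46, 54, 57}
insert 56 → {16, 33, 41, 45, 46, 54, 56, 57}
insert 50 → {16, 33, 41, 45, 46, 50, 54, 56, 57}
insert 25 → {16, 25, 33, 41, 45, 46, 50, 54, 56, 57}
insert 17 → {16, 17, 25, 33, 41, 45, 46, 50, 54, 56, 57}
remove-min → 16; now {17, 25, 33, 41, 45, 46, 50, 54, 56, 57}
remove-min → 17; now {25, 33, 41, 45, 46, 50, 54, 56, 57}
remove-min → 25; now {33, 41, 45, 46, 50, 54, 56, 57}
remove-min → 33; now {41, 45, 46, 50, 54, 56, 57}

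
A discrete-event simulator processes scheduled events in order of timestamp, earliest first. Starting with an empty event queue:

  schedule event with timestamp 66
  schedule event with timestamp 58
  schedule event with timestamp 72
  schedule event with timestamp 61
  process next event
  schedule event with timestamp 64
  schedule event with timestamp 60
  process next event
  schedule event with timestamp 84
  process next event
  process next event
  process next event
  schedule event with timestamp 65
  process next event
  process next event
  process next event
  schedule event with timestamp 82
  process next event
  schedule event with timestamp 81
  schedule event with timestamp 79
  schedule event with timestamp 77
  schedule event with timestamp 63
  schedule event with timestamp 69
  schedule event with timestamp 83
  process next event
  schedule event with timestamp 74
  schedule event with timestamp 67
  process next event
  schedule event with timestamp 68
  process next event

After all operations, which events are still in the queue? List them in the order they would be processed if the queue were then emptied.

69, 74, 77, 79, 81, 83

insert 66 → {66}
insert 58 → {58, 66}
insert 72 → {58, 66, 72}
insert 61 → {58, 61, 66, 72}
process next event → 58; now {61, 66, 72}
insert 64 → {61, 64, 66, 72}
insert 60 → {60, 61, 64, 66, 72}
process next event → 60; now {61, 64, 66, 72}
insert 84 → {61, 64, 66, 72, 84}
process next event → 61; now {64, 66, 72, 84}
process next event → 64; now {66, 72, 84}
process next event → 66; now {72, 84}
insert 65 → {65, 72, 84}
process next event → 65; now {72, 84}
process next event → 72; now {84}
process next event → 84; now {}
insert 82 → {82}
process next event → 82; now {}
insert 81 → {81}
insert 79 → {79, 81}
insert 77 → {77, 79, 81}
insert 63 → {63, 77, 79, 81}
insert 69 → {63, 69, 77, 79, 81}
insert 83 → {63, 69, 77, 79, 81, 83}
process next event → 63; now {69, 77, 79, 81, 83}
insert 74 → {69, 74, 77, 79, 81, 83}
insert 67 → {67, 69, 74, 77, 79, 81, 83}
process next event → 67; now {69, 74, 77, 79, 81, 83}
insert 68 → {68, 69, 74, 77, 79, 81, 83}
process next event → 68; now {69, 74, 77, 79, 81, 83}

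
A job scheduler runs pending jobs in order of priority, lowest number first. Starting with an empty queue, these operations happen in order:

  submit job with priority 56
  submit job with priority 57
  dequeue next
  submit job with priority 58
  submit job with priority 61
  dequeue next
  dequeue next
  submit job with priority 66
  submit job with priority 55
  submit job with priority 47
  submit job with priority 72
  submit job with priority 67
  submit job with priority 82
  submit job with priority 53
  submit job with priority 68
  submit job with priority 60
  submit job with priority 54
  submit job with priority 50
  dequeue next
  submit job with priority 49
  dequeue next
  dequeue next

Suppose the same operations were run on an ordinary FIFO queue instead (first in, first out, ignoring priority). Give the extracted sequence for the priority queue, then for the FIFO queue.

insert 56 → {56}
insert 57 → {56, 57}
dequeue next → 56; now {57}
insert 58 → {57, 58}
insert 61 → {57, 58, 61}
dequeue next → 57; now {58, 61}
dequeue next → 58; now {61}
insert 66 → {61, 66}
insert 55 → {55, 61, 66}
insert 47 → {47, 55, 61, 66}
insert 72 → {47, 55, 61, 66, 72}
insert 67 → {47, 55, 61, 66, 67, 72}
insert 82 → {47, 55, 61, 66, 67, 72, 82}
insert 53 → {47, 53, 55, 61, 66, 67, 72, 82}
insert 68 → {47, 53, 55, 61, 66, 67, 68, 72, 82}
insert 60 → {47, 53, 55, 60, 61, 66, 67, 68, 72, 82}
insert 54 → {47, 53, 54, 55, 60, 61, 66, 67, 68, 72, 82}
insert 50 → {47, 50, 53, 54, 55, 60, 61, 66, 67, 68, 72, 82}
dequeue next → 47; now {50, 53, 54, 55, 60, 61, 66, 67, 68, 72, 82}
insert 49 → {49, 50, 53, 54, 55, 60, 61, 66, 67, 68, 72, 82}
dequeue next → 49; now {50, 53, 54, 55, 60, 61, 66, 67, 68, 72, 82}
dequeue next → 50; now {53, 54, 55, 60, 61, 66, 67, 68, 72, 82}

priority queue: 56 → 57 → 58 → 47 → 49 → 50; FIFO queue: 56 → 57 → 58 → 61 → 66 → 55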